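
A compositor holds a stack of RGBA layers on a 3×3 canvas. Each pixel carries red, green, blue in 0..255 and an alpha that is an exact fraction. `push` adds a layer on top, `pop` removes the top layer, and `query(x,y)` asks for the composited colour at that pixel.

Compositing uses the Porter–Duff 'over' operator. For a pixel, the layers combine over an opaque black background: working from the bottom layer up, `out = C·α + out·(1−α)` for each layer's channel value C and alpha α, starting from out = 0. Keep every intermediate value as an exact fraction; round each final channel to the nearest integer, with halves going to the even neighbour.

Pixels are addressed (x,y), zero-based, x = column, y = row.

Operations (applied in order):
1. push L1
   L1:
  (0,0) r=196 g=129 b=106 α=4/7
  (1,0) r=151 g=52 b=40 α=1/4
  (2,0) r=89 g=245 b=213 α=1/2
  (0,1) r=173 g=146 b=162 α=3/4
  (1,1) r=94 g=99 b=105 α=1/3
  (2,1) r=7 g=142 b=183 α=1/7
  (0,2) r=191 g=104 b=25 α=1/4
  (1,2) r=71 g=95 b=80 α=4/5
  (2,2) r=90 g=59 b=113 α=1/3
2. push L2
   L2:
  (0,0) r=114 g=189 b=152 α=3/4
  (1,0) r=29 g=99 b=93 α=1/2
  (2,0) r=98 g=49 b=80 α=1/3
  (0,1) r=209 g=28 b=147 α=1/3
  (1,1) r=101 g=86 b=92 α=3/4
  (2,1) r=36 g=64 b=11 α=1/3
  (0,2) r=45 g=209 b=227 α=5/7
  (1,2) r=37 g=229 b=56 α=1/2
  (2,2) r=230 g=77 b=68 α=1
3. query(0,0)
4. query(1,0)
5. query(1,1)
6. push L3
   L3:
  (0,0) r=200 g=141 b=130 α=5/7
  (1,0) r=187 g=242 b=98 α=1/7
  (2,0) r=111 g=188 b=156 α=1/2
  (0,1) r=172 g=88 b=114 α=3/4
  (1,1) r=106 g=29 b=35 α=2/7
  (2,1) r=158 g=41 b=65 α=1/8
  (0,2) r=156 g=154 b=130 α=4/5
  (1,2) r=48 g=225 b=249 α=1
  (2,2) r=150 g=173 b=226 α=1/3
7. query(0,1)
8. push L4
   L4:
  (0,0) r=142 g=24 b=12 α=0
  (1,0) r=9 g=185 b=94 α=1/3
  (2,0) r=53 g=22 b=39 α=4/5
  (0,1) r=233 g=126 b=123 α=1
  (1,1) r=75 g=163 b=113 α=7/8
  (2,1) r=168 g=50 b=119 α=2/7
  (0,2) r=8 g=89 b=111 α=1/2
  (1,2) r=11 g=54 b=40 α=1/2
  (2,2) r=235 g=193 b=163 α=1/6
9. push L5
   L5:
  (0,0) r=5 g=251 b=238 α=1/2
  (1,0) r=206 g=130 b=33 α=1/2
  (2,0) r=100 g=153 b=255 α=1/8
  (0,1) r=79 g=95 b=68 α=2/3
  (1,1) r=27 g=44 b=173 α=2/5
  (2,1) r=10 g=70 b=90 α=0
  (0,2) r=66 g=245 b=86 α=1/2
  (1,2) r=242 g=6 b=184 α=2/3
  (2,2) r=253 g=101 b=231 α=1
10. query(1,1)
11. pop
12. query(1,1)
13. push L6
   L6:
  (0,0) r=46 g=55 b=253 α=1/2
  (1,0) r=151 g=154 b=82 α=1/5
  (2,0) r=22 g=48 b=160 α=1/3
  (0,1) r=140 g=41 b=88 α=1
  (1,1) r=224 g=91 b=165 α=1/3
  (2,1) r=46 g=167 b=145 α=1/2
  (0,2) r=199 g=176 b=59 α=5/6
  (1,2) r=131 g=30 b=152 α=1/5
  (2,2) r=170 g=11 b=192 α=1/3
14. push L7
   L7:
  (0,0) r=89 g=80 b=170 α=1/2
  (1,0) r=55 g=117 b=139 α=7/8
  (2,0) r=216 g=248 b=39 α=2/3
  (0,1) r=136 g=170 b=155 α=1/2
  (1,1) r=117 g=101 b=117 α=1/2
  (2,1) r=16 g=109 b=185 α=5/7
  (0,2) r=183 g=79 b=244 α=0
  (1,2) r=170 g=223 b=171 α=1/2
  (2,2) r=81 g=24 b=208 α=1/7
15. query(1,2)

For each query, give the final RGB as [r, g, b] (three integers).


query (0,0) [L1,L2] — begin 0,0,0
L1 α=4/7: [112, 516/7, 424/7]
L2 α=3/4: [227/2, 4485/28, 904/7]
→ [114, 160, 129]

(1,0) stack=L1,L2; from [0,0,0]:
+L1 (α=1/4) → [151/4, 13, 10]
+L2 (α=1/2) → [267/8, 56, 103/2]
= [33, 56, 52]

(1,1) stack=L1,L2; from [0,0,0]:
+L1 (α=1/3) → [94/3, 33, 35]
+L2 (α=3/4) → [1003/12, 291/4, 311/4]
= [84, 73, 78]

(0,1) stack=L1,L2,L3; from [0,0,0]:
L1 α=3/4: [519/4, 219/2, 243/2]
L2 α=1/3: [937/6, 247/3, 130]
L3 α=3/4: [4033/24, 1039/12, 118]
→ [168, 87, 118]

at x=1,y=1 over L1,L2,L3,L4,L5:
after L1 α=1/3: [94/3, 33, 35]
after L2 α=3/4: [1003/12, 291/4, 311/4]
after L3 α=2/7: [7559/84, 241/4, 1835/28]
after L4 α=7/8: [51659/672, 4805/32, 23983/224]
after L5 α=2/5: [12751/224, 17231/160, 149453/1120]
rounded: [57, 108, 133]

(1,1) stack=L1,L2,L3,L4; from [0,0,0]:
L1 α=1/3: [94/3, 33, 35]
L2 α=3/4: [1003/12, 291/4, 311/4]
L3 α=2/7: [7559/84, 241/4, 1835/28]
L4 α=7/8: [51659/672, 4805/32, 23983/224]
→ [77, 150, 107]

query (1,2) [L1,L2,L3,L4,L6,L7] — begin 0,0,0
L1 α=4/5: [284/5, 76, 64]
L2 α=1/2: [469/10, 305/2, 60]
L3 α=1: [48, 225, 249]
L4 α=1/2: [59/2, 279/2, 289/2]
L6 α=1/5: [249/5, 588/5, 146]
L7 α=1/2: [1099/10, 1703/10, 317/2]
= [110, 170, 158]


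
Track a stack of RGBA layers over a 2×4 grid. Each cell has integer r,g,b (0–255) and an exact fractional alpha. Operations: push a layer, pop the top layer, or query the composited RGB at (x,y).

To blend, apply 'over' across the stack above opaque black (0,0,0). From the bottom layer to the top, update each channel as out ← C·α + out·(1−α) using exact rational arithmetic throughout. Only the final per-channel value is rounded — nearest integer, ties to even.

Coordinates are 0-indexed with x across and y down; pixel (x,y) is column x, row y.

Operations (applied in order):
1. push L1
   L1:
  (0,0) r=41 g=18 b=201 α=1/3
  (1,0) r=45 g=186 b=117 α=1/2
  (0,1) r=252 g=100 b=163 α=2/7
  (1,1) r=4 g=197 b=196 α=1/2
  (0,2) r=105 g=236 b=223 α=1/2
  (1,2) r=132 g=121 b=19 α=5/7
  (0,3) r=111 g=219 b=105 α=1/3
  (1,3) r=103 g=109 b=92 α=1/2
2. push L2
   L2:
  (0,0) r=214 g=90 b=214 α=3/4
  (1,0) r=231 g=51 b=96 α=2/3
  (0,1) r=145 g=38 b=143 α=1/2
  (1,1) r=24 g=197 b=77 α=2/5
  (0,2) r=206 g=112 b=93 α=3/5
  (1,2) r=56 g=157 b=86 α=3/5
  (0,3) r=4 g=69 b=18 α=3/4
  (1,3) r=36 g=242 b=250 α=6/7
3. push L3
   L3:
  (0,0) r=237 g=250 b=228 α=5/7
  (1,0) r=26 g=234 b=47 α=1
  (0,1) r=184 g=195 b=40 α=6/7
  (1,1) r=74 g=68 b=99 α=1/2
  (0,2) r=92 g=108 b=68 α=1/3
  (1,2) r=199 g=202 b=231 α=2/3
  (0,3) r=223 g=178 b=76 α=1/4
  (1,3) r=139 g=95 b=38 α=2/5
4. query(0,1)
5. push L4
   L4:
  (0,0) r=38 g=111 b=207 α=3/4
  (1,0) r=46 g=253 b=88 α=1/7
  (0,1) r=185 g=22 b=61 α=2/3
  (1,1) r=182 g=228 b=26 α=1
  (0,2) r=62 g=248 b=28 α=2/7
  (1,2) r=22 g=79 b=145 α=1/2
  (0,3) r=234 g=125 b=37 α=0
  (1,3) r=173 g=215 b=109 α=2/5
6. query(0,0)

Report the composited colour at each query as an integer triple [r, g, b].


query (0,1) [L1,L2,L3] — begin 0,0,0
L1 α=2/7: [72, 200/7, 326/7]
L2 α=1/2: [217/2, 233/7, 1327/14]
L3 α=6/7: [2425/14, 8423/49, 4687/98]
= [173, 172, 48]

at x=0,y=0 over L1,L2,L3,L4:
+L1 (α=1/3) → [41/3, 6, 67]
+L2 (α=3/4) → [1967/12, 69, 709/4]
+L3 (α=5/7) → [9077/42, 1388/7, 427/2]
+L4 (α=3/4) → [13865/168, 3719/28, 1669/8]
rounded: [83, 133, 209]


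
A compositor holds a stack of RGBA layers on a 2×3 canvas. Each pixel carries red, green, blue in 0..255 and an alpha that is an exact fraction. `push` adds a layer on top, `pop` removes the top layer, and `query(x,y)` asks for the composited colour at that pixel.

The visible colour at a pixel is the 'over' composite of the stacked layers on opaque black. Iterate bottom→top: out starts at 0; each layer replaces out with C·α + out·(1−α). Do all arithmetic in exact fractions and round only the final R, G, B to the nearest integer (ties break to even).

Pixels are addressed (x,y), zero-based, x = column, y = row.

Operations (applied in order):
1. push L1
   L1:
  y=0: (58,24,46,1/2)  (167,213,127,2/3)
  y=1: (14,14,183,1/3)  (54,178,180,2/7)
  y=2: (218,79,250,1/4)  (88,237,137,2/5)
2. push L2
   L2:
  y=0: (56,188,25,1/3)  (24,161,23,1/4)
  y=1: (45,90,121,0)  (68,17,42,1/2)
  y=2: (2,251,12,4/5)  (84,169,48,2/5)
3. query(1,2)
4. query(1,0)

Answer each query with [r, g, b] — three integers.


query (1,2) [L1,L2] — begin 0,0,0
+L1 (α=2/5) → [176/5, 474/5, 274/5]
+L2 (α=2/5) → [1368/25, 3112/25, 1302/25]
= [55, 124, 52]

at x=1,y=0 over L1,L2:
L1 α=2/3: [334/3, 142, 254/3]
L2 α=1/4: [179/2, 587/4, 277/4]
→ [90, 147, 69]


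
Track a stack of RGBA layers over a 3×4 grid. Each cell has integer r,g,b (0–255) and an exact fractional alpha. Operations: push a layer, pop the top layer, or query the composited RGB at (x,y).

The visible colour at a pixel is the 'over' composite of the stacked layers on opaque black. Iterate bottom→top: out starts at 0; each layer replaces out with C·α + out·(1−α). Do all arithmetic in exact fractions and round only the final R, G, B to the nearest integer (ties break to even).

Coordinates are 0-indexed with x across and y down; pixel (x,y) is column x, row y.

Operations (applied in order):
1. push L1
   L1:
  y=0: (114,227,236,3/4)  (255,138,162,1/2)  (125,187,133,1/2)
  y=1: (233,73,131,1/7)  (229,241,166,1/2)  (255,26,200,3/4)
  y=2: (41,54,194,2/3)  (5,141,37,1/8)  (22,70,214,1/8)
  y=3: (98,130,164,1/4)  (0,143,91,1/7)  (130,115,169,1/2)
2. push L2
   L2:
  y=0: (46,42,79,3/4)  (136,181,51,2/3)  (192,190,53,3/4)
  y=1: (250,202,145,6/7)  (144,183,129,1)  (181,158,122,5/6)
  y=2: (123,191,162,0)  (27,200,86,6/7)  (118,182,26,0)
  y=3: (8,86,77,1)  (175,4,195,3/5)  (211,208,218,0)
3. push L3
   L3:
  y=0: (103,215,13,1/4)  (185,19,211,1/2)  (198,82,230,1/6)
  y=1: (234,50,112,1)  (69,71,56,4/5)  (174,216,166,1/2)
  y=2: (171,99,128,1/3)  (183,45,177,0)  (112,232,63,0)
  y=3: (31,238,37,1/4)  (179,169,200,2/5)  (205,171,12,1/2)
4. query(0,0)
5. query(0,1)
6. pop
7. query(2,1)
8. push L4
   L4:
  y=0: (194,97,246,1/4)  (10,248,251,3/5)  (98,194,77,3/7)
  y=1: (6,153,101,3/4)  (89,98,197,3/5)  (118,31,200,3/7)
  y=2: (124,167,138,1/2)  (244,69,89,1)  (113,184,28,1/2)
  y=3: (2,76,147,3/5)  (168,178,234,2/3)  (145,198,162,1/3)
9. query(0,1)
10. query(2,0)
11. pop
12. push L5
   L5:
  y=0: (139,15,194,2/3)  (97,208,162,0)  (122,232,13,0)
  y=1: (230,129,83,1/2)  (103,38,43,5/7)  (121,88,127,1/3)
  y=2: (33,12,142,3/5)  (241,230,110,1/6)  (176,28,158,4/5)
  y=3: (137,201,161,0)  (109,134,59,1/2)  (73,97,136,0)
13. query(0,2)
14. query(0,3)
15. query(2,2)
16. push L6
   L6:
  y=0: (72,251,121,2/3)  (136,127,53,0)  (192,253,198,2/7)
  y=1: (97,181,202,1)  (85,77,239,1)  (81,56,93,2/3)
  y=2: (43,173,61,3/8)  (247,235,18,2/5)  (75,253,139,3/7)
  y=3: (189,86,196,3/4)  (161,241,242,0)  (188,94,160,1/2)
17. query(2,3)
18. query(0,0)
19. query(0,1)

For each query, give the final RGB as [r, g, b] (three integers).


(0,0) stack=L1,L2,L3; from [0,0,0]:
+L1 (α=3/4) → [171/2, 681/4, 177]
+L2 (α=3/4) → [447/8, 1185/16, 207/2]
+L3 (α=1/4) → [2165/32, 6995/64, 647/8]
= [68, 109, 81]

at x=0,y=1 over L1,L2,L3:
L1 α=1/7: [233/7, 73/7, 131/7]
L2 α=6/7: [10733/49, 8557/49, 6221/49]
L3 α=1: [234, 50, 112]
→ [234, 50, 112]

(2,1) stack=L1,L2; from [0,0,0]:
L1 α=3/4: [765/4, 39/2, 150]
L2 α=5/6: [4385/24, 1619/12, 380/3]
rounded: [183, 135, 127]

at x=0,y=1 over L1,L2,L4:
+L1 (α=1/7) → [233/7, 73/7, 131/7]
+L2 (α=6/7) → [10733/49, 8557/49, 6221/49]
+L4 (α=3/4) → [11615/196, 7762/49, 5267/49]
= [59, 158, 107]

(2,0) stack=L1,L2,L4; from [0,0,0]:
after L1 α=1/2: [125/2, 187/2, 133/2]
after L2 α=3/4: [1277/8, 1327/8, 451/8]
after L4 α=3/7: [1865/14, 2491/14, 913/14]
→ [133, 178, 65]

query (0,2) [L1,L2,L5] — begin 0,0,0
after L1 α=2/3: [82/3, 36, 388/3]
after L2 α=0: [82/3, 36, 388/3]
after L5 α=3/5: [461/15, 108/5, 2054/15]
rounded: [31, 22, 137]

at x=0,y=3 over L1,L2,L5:
after L1 α=1/4: [49/2, 65/2, 41]
after L2 α=1: [8, 86, 77]
after L5 α=0: [8, 86, 77]
→ [8, 86, 77]

query (2,2) [L1,L2,L5] — begin 0,0,0
+L1 (α=1/8) → [11/4, 35/4, 107/4]
+L2 (α=0) → [11/4, 35/4, 107/4]
+L5 (α=4/5) → [2827/20, 483/20, 527/4]
= [141, 24, 132]

(2,3) stack=L1,L2,L5,L6; from [0,0,0]:
+L1 (α=1/2) → [65, 115/2, 169/2]
+L2 (α=0) → [65, 115/2, 169/2]
+L5 (α=0) → [65, 115/2, 169/2]
+L6 (α=1/2) → [253/2, 303/4, 489/4]
rounded: [126, 76, 122]

query (0,0) [L1,L2,L5,L6] — begin 0,0,0
L1 α=3/4: [171/2, 681/4, 177]
L2 α=3/4: [447/8, 1185/16, 207/2]
L5 α=2/3: [2671/24, 555/16, 983/6]
L6 α=2/3: [6127/72, 8587/48, 2435/18]
→ [85, 179, 135]

at x=0,y=1 over L1,L2,L5,L6:
L1 α=1/7: [233/7, 73/7, 131/7]
L2 α=6/7: [10733/49, 8557/49, 6221/49]
L5 α=1/2: [22003/98, 7439/49, 5144/49]
L6 α=1: [97, 181, 202]
rounded: [97, 181, 202]


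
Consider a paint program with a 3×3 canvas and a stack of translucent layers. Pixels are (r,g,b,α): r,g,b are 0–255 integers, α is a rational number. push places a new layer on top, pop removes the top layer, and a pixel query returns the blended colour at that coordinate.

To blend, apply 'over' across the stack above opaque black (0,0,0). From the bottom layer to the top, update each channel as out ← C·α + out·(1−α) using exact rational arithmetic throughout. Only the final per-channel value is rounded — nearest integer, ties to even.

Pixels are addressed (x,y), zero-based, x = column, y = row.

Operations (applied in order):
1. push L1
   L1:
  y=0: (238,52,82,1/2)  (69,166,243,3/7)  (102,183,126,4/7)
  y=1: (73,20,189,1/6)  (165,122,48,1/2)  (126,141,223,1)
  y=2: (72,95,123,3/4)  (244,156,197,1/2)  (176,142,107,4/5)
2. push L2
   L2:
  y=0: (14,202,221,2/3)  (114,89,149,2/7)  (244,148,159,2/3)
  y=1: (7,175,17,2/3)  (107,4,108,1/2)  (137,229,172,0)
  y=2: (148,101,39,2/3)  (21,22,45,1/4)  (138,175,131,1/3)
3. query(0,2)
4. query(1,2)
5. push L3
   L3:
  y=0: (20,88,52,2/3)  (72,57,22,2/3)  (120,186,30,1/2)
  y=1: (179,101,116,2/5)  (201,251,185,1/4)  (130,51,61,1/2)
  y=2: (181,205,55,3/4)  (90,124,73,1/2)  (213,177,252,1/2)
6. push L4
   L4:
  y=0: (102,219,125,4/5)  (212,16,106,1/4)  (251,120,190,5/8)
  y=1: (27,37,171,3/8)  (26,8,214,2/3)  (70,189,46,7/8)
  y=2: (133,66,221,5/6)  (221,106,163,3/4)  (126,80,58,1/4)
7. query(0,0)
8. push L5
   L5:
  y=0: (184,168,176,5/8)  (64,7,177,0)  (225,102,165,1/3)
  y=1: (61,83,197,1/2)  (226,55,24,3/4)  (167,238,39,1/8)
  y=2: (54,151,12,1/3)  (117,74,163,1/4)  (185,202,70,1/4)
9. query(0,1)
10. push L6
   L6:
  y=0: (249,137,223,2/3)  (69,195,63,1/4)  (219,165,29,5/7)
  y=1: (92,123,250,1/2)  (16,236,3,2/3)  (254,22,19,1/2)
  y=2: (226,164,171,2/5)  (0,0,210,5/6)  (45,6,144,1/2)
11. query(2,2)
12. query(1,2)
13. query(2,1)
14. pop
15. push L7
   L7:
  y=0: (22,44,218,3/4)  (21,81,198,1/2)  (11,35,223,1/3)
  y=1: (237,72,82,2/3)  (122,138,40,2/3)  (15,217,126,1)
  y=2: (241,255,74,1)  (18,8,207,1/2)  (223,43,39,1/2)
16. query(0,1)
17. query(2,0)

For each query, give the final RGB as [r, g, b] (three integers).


query (0,2) [L1,L2] — begin 0,0,0
after L1 α=3/4: [54, 285/4, 369/4]
after L2 α=2/3: [350/3, 1093/12, 227/4]
rounded: [117, 91, 57]

(1,2) stack=L1,L2; from [0,0,0]:
+L1 (α=1/2) → [122, 78, 197/2]
+L2 (α=1/4) → [387/4, 64, 681/8]
→ [97, 64, 85]

(0,0) stack=L1,L2,L3,L4; from [0,0,0]:
L1 α=1/2: [119, 26, 41]
L2 α=2/3: [49, 430/3, 161]
L3 α=2/3: [89/3, 958/9, 265/3]
L4 α=4/5: [1313/15, 8842/45, 353/3]
→ [88, 196, 118]

(0,1) stack=L1,L2,L3,L4,L5; from [0,0,0]:
L1 α=1/6: [73/6, 10/3, 63/2]
L2 α=2/3: [157/18, 1060/9, 131/6]
L3 α=2/5: [461/6, 1666/15, 119/2]
L4 α=3/8: [2791/48, 1999/24, 1621/16]
L5 α=1/2: [5719/96, 3991/48, 4773/32]
→ [60, 83, 149]

(2,2) stack=L1,L2,L3,L4,L5,L6; from [0,0,0]:
+L1 (α=4/5) → [704/5, 568/5, 428/5]
+L2 (α=1/3) → [2098/15, 2011/15, 1511/15]
+L3 (α=1/2) → [5293/30, 2333/15, 5291/30]
+L4 (α=1/4) → [6553/40, 2733/20, 5871/40]
+L5 (α=1/4) → [27059/160, 12239/80, 20413/160]
+L6 (α=1/2) → [34259/320, 12719/160, 43453/320]
= [107, 79, 136]

query (1,2) [L1,L2,L3,L4,L5,L6] — begin 0,0,0
+L1 (α=1/2) → [122, 78, 197/2]
+L2 (α=1/4) → [387/4, 64, 681/8]
+L3 (α=1/2) → [747/8, 94, 1265/16]
+L4 (α=3/4) → [6051/32, 103, 9089/64]
+L5 (α=1/4) → [21897/128, 383/4, 37699/256]
+L6 (α=5/6) → [7299/256, 383/24, 306499/1536]
rounded: [29, 16, 200]

(2,1) stack=L1,L2,L3,L4,L5,L6; from [0,0,0]:
+L1 (α=1) → [126, 141, 223]
+L2 (α=0) → [126, 141, 223]
+L3 (α=1/2) → [128, 96, 142]
+L4 (α=7/8) → [309/4, 1419/8, 58]
+L5 (α=1/8) → [2831/32, 11837/64, 445/8]
+L6 (α=1/2) → [10959/64, 13245/128, 597/16]
rounded: [171, 103, 37]

at x=0,y=1 over L1,L2,L3,L4,L5,L7:
after L1 α=1/6: [73/6, 10/3, 63/2]
after L2 α=2/3: [157/18, 1060/9, 131/6]
after L3 α=2/5: [461/6, 1666/15, 119/2]
after L4 α=3/8: [2791/48, 1999/24, 1621/16]
after L5 α=1/2: [5719/96, 3991/48, 4773/32]
after L7 α=2/3: [51223/288, 10903/144, 10021/96]
→ [178, 76, 104]

(2,0) stack=L1,L2,L3,L4,L5,L7; from [0,0,0]:
+L1 (α=4/7) → [408/7, 732/7, 72]
+L2 (α=2/3) → [3824/21, 2804/21, 130]
+L3 (α=1/2) → [3172/21, 3355/21, 80]
+L4 (α=5/8) → [11957/56, 7555/56, 595/4]
+L5 (α=1/3) → [18257/84, 10411/84, 925/6]
+L7 (α=1/3) → [18719/126, 11881/126, 1594/9]
→ [149, 94, 177]


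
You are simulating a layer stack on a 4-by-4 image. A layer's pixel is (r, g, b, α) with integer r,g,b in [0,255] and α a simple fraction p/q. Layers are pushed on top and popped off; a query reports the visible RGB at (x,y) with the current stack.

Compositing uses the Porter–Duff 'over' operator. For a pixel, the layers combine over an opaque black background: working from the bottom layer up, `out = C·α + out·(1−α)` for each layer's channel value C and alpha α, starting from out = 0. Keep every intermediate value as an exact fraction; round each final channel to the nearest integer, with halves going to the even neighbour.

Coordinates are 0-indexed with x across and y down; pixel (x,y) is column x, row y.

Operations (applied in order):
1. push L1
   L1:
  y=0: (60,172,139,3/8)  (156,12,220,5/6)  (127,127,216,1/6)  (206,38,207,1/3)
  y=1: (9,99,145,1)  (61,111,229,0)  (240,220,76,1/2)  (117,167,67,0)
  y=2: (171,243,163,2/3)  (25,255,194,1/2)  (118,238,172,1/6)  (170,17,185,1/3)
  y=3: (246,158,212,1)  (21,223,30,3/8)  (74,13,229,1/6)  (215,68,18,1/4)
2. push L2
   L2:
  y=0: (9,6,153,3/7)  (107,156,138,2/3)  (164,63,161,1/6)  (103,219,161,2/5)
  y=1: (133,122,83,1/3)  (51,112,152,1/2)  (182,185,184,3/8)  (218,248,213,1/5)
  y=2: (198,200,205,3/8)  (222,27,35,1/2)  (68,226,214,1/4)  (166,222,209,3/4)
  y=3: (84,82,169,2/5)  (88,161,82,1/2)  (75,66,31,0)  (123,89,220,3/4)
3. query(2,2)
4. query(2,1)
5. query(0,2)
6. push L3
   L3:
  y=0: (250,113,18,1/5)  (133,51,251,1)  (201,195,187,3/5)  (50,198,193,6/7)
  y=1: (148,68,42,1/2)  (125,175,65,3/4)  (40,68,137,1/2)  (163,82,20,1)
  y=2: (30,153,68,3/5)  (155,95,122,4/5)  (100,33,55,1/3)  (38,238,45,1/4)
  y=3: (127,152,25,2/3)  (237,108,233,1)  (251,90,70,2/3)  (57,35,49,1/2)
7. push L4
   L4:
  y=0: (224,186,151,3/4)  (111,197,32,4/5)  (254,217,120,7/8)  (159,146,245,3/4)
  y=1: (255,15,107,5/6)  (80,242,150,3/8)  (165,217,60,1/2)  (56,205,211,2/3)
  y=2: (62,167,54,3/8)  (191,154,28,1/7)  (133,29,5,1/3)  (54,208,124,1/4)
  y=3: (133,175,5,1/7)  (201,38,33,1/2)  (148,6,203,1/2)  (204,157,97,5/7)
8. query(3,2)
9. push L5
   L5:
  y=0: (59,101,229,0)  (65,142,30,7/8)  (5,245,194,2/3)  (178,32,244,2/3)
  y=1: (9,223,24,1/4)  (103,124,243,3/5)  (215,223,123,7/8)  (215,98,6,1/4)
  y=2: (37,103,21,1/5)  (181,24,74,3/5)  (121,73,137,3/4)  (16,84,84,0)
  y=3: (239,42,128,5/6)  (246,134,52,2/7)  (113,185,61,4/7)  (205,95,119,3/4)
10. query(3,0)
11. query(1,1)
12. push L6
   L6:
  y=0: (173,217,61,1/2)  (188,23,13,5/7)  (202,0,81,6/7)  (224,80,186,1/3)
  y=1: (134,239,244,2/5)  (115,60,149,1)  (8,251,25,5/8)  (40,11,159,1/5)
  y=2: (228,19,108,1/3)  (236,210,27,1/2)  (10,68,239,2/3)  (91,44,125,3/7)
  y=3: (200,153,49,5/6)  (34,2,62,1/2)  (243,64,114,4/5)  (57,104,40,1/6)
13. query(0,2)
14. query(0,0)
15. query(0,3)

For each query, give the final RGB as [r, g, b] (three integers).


query (2,2) [L1,L2] — begin 0,0,0
after L1 α=1/6: [59/3, 119/3, 86/3]
after L2 α=1/4: [127/4, 345/4, 75]
→ [32, 86, 75]

at x=2,y=1 over L1,L2:
after L1 α=1/2: [120, 110, 38]
after L2 α=3/8: [573/4, 1105/8, 371/4]
= [143, 138, 93]

at x=0,y=2 over L1,L2:
after L1 α=2/3: [114, 162, 326/3]
after L2 α=3/8: [291/2, 705/4, 3475/24]
= [146, 176, 145]

(3,2) stack=L1,L2,L3,L4; from [0,0,0]:
+L1 (α=1/3) → [170/3, 17/3, 185/3]
+L2 (α=3/4) → [416/3, 2015/12, 1033/6]
+L3 (α=1/4) → [227/2, 2967/16, 1123/8]
+L4 (α=1/4) → [789/8, 12229/64, 4361/32]
= [99, 191, 136]

at x=3,y=0 over L1,L2,L3,L4,L5:
after L1 α=1/3: [206/3, 38/3, 69]
after L2 α=2/5: [412/5, 476/5, 529/5]
after L3 α=6/7: [1912/35, 6416/35, 6319/35]
after L4 α=3/4: [18607/140, 10873/70, 8011/35]
after L5 α=2/3: [68447/420, 15353/210, 25091/105]
→ [163, 73, 239]

(1,1) stack=L1,L2,L3,L4,L5; from [0,0,0]:
+L1 (α=0) → [0, 0, 0]
+L2 (α=1/2) → [51/2, 56, 76]
+L3 (α=3/4) → [801/8, 581/4, 271/4]
+L4 (α=3/8) → [5925/64, 5809/32, 3155/32]
+L5 (α=3/5) → [15813/160, 11761/80, 14819/80]
→ [99, 147, 185]

at x=0,y=2 over L1,L2,L3,L4,L5,L6:
L1 α=2/3: [114, 162, 326/3]
L2 α=3/8: [291/2, 705/4, 3475/24]
L3 α=3/5: [381/5, 1623/10, 5923/60]
L4 α=3/8: [567/8, 2625/16, 7867/96]
L5 α=1/5: [641/10, 3037/20, 8371/120]
L6 α=1/3: [1781/15, 3227/30, 14851/180]
rounded: [119, 108, 83]

query (0,0) [L1,L2,L3,L4,L5,L6] — begin 0,0,0
after L1 α=3/8: [45/2, 129/2, 417/8]
after L2 α=3/7: [117/7, 276/7, 1335/14]
after L3 α=1/5: [2218/35, 379/7, 2796/35]
after L4 α=3/4: [12869/70, 4285/28, 18651/140]
after L5 α=0: [12869/70, 4285/28, 18651/140]
after L6 α=1/2: [24979/140, 10361/56, 27191/280]
= [178, 185, 97]

query (0,3) [L1,L2,L3,L4,L5,L6] — begin 0,0,0
L1 α=1: [246, 158, 212]
L2 α=2/5: [906/5, 638/5, 974/5]
L3 α=2/3: [2176/15, 2158/15, 408/5]
L4 α=1/7: [5017/35, 5191/35, 2473/35]
L5 α=5/6: [7807/35, 12541/210, 8291/70]
L6 α=5/6: [14269/70, 173191/1260, 25441/420]
rounded: [204, 137, 61]


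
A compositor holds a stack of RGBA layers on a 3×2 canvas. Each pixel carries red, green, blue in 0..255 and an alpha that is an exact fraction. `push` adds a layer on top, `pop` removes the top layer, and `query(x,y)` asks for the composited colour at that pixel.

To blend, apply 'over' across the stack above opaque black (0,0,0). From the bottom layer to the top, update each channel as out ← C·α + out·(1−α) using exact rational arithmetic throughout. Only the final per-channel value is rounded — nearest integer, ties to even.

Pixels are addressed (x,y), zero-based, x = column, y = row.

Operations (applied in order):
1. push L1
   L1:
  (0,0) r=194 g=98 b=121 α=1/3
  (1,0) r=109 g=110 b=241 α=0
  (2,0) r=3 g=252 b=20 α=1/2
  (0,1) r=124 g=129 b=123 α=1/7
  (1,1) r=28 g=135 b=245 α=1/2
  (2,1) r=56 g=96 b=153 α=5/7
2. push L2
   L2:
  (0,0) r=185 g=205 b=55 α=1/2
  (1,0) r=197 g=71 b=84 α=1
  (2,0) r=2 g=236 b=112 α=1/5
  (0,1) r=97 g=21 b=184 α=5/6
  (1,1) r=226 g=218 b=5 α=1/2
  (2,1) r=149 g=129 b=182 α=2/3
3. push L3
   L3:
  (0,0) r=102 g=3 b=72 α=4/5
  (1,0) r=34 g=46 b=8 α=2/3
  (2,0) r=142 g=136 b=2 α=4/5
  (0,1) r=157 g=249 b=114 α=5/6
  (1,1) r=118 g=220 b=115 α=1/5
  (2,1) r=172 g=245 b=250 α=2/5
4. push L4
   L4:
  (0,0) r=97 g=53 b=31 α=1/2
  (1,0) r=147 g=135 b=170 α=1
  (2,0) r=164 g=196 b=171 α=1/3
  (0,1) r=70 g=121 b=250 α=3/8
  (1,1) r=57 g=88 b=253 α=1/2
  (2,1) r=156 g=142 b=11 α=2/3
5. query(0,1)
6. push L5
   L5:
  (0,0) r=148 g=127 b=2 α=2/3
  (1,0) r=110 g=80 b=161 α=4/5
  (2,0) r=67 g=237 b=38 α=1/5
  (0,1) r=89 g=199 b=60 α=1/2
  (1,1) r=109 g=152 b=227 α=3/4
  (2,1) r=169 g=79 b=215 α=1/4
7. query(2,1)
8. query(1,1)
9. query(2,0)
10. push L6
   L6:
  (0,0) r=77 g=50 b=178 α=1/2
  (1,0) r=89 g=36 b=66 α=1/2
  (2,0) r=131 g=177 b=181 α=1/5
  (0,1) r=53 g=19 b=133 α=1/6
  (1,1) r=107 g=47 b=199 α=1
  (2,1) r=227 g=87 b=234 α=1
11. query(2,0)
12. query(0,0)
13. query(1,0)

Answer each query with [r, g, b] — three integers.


at x=0,y=1 over L1,L2,L3,L4:
L1 α=1/7: [124/7, 129/7, 123/7]
L2 α=5/6: [1173/14, 144/7, 6563/42]
L3 α=5/6: [12163/84, 2953/14, 30503/252]
L4 α=3/8: [78455/672, 19847/112, 341515/2016]
→ [117, 177, 169]

at x=2,y=1 over L1,L2,L3,L4,L5:
after L1 α=5/7: [40, 480/7, 765/7]
after L2 α=2/3: [338/3, 762/7, 3313/21]
after L3 α=2/5: [682/5, 5716/35, 6813/35]
after L4 α=2/3: [2242/15, 15656/105, 7583/105]
after L5 α=1/4: [3087/20, 18421/140, 3777/35]
rounded: [154, 132, 108]

(1,1) stack=L1,L2,L3,L4,L5; from [0,0,0]:
after L1 α=1/2: [14, 135/2, 245/2]
after L2 α=1/2: [120, 571/4, 255/4]
after L3 α=1/5: [598/5, 791/5, 74]
after L4 α=1/2: [883/10, 1231/10, 327/2]
after L5 α=3/4: [4153/40, 5791/40, 1689/8]
= [104, 145, 211]

query (2,0) [L1,L2,L3,L4,L5] — begin 0,0,0
after L1 α=1/2: [3/2, 126, 10]
after L2 α=1/5: [8/5, 148, 152/5]
after L3 α=4/5: [2848/25, 692/5, 192/25]
after L4 α=1/3: [9796/75, 788/5, 1553/25]
after L5 α=1/5: [44209/375, 4337/25, 7162/125]
→ [118, 173, 57]

at x=2,y=0 over L1,L2,L3,L4,L5,L6:
L1 α=1/2: [3/2, 126, 10]
L2 α=1/5: [8/5, 148, 152/5]
L3 α=4/5: [2848/25, 692/5, 192/25]
L4 α=1/3: [9796/75, 788/5, 1553/25]
L5 α=1/5: [44209/375, 4337/25, 7162/125]
L6 α=1/5: [225961/1875, 21773/125, 51273/625]
= [121, 174, 82]

query (0,0) [L1,L2,L3,L4,L5,L6] — begin 0,0,0
after L1 α=1/3: [194/3, 98/3, 121/3]
after L2 α=1/2: [749/6, 713/6, 143/3]
after L3 α=4/5: [3197/30, 157/6, 1007/15]
after L4 α=1/2: [6107/60, 475/12, 736/15]
after L5 α=2/3: [23867/180, 3523/36, 796/45]
after L6 α=1/2: [37727/360, 5323/72, 4403/45]
rounded: [105, 74, 98]

(1,0) stack=L1,L2,L3,L4,L5,L6; from [0,0,0]:
after L1 α=0: [0, 0, 0]
after L2 α=1: [197, 71, 84]
after L3 α=2/3: [265/3, 163/3, 100/3]
after L4 α=1: [147, 135, 170]
after L5 α=4/5: [587/5, 91, 814/5]
after L6 α=1/2: [516/5, 127/2, 572/5]
→ [103, 64, 114]


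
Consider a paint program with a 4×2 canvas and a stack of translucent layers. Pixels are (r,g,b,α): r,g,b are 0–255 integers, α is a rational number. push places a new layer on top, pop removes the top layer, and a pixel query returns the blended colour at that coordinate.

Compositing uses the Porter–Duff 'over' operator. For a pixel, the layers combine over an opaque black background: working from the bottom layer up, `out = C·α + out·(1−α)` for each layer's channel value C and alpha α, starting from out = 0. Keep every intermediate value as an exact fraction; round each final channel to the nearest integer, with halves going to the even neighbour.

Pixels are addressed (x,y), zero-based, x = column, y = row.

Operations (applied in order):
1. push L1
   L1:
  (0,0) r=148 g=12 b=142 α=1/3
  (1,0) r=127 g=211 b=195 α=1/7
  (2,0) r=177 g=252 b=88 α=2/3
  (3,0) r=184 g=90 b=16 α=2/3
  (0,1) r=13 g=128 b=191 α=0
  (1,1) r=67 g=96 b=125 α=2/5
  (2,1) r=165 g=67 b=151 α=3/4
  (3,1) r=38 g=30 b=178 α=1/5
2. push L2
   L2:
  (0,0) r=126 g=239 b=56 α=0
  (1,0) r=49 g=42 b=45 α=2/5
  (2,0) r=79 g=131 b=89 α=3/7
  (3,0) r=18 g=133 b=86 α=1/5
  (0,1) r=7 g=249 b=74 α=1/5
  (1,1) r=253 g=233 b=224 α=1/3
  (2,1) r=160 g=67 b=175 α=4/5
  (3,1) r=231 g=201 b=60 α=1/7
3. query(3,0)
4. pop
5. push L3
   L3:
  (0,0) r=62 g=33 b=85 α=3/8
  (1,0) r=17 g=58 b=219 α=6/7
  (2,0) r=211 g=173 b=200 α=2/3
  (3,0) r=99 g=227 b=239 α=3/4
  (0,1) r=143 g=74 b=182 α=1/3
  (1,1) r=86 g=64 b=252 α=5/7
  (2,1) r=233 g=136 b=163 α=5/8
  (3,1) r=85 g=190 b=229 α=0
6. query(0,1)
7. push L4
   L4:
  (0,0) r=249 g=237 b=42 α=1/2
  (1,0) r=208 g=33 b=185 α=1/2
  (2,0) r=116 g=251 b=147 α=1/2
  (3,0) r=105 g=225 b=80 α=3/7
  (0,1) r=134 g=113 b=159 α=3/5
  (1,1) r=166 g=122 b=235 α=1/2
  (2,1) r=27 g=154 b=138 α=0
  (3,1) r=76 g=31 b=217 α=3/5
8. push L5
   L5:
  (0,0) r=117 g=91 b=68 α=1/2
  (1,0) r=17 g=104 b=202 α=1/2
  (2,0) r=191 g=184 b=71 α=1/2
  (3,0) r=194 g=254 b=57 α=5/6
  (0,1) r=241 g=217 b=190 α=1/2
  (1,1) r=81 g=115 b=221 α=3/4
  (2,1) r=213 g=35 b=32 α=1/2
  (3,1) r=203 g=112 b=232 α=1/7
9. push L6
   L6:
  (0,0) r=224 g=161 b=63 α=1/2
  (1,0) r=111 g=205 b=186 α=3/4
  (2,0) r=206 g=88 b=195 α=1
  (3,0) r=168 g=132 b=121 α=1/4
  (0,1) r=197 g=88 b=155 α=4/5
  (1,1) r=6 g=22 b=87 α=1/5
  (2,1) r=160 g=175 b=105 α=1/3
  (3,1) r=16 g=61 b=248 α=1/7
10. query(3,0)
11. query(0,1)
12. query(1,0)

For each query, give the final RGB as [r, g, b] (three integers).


(3,0) stack=L1,L2; from [0,0,0]:
L1 α=2/3: [368/3, 60, 32/3]
L2 α=1/5: [1526/15, 373/5, 386/15]
= [102, 75, 26]

query (0,1) [L1,L3] — begin 0,0,0
L1 α=0: [0, 0, 0]
L3 α=1/3: [143/3, 74/3, 182/3]
→ [48, 25, 61]

at x=3,y=0 over L1,L3,L4,L5,L6:
L1 α=2/3: [368/3, 60, 32/3]
L3 α=3/4: [1259/12, 741/4, 2183/12]
L4 α=3/7: [2204/21, 1416/7, 2903/21]
L5 α=5/6: [11287/63, 5153/21, 4444/63]
L6 α=1/4: [14815/84, 6077/28, 6985/84]
rounded: [176, 217, 83]

query (0,1) [L1,L3,L4,L5,L6] — begin 0,0,0
+L1 (α=0) → [0, 0, 0]
+L3 (α=1/3) → [143/3, 74/3, 182/3]
+L4 (α=3/5) → [1492/15, 233/3, 359/3]
+L5 (α=1/2) → [5107/30, 442/3, 929/6]
+L6 (α=4/5) → [28747/150, 1498/15, 4649/30]
= [192, 100, 155]

at x=1,y=0 over L1,L3,L4,L5,L6:
+L1 (α=1/7) → [127/7, 211/7, 195/7]
+L3 (α=6/7) → [841/49, 2647/49, 9393/49]
+L4 (α=1/2) → [11033/98, 2132/49, 9229/49]
+L5 (α=1/2) → [12699/196, 3614/49, 19127/98]
+L6 (α=3/4) → [77967/784, 33749/196, 73811/392]
= [99, 172, 188]


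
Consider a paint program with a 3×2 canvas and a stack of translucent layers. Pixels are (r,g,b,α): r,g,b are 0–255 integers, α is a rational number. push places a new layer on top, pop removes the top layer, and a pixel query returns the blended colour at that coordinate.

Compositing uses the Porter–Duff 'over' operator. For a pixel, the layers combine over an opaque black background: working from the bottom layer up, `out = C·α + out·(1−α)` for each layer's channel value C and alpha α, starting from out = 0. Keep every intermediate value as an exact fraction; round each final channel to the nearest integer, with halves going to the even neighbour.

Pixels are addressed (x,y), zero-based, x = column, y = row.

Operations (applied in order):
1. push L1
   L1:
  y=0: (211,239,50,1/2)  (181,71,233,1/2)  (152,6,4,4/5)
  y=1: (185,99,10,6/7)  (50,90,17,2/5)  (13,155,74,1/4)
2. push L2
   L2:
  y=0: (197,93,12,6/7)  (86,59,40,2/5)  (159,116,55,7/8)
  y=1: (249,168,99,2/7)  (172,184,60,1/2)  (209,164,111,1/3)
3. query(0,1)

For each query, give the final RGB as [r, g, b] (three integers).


(0,1) stack=L1,L2; from [0,0,0]:
+L1 (α=6/7) → [1110/7, 594/7, 60/7]
+L2 (α=2/7) → [9036/49, 5322/49, 1686/49]
rounded: [184, 109, 34]


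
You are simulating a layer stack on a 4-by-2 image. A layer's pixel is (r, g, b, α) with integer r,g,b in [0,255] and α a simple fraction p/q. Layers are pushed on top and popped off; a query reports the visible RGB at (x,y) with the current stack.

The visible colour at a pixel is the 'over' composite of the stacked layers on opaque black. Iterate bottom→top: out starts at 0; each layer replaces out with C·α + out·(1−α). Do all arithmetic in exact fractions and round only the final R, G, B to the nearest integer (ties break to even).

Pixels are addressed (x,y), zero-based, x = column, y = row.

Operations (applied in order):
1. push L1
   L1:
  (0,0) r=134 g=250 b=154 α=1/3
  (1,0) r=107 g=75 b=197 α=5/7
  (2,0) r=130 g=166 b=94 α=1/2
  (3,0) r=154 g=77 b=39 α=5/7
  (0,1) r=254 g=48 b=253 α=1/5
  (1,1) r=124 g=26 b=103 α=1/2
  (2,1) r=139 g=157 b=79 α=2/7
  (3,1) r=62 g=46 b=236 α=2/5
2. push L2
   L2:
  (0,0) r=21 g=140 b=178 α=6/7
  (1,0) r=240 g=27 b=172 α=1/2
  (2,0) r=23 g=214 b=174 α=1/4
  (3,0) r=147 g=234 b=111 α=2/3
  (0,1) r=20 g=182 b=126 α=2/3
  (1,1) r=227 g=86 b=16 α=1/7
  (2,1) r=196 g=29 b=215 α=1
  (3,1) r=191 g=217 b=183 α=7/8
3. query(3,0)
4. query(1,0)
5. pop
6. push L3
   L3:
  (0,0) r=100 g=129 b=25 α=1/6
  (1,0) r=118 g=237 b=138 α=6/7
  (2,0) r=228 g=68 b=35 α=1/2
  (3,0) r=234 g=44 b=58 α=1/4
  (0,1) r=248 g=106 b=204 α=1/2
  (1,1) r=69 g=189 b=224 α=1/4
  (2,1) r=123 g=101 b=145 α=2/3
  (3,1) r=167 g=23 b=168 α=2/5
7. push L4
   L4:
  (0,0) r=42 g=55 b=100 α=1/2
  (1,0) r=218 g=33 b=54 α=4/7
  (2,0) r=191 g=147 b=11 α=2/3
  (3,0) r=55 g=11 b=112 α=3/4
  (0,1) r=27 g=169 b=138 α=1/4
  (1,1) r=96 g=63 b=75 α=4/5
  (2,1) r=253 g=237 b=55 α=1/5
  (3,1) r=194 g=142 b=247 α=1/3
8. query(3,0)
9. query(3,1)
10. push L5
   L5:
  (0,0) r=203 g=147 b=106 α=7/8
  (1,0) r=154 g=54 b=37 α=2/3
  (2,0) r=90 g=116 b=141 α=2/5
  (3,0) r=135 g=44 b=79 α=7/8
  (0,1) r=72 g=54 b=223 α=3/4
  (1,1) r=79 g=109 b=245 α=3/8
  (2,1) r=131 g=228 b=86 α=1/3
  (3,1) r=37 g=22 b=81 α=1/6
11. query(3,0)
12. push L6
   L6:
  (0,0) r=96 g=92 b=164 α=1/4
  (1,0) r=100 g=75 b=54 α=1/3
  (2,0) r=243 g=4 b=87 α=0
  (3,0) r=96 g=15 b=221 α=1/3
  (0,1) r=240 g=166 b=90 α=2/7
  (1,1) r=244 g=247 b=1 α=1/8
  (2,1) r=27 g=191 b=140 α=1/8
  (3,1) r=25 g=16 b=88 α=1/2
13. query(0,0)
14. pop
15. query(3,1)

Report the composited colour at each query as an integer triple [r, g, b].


(3,0) stack=L1,L2; from [0,0,0]:
after L1 α=5/7: [110, 55, 195/7]
after L2 α=2/3: [404/3, 523/3, 583/7]
→ [135, 174, 83]

query (1,0) [L1,L2] — begin 0,0,0
+L1 (α=5/7) → [535/7, 375/7, 985/7]
+L2 (α=1/2) → [2215/14, 282/7, 2189/14]
= [158, 40, 156]

query (3,0) [L1,L3,L4] — begin 0,0,0
after L1 α=5/7: [110, 55, 195/7]
after L3 α=1/4: [141, 209/4, 991/28]
after L4 α=3/4: [153/2, 341/16, 10399/112]
→ [76, 21, 93]

query (3,1) [L1,L3,L4] — begin 0,0,0
+L1 (α=2/5) → [124/5, 92/5, 472/5]
+L3 (α=2/5) → [2042/25, 506/25, 3096/25]
+L4 (α=1/3) → [2978/25, 4562/75, 12367/75]
rounded: [119, 61, 165]

(3,0) stack=L1,L3,L4,L5; from [0,0,0]:
after L1 α=5/7: [110, 55, 195/7]
after L3 α=1/4: [141, 209/4, 991/28]
after L4 α=3/4: [153/2, 341/16, 10399/112]
after L5 α=7/8: [2043/16, 5269/128, 72335/896]
= [128, 41, 81]

(0,0) stack=L1,L3,L4,L5,L6; from [0,0,0]:
after L1 α=1/3: [134/3, 250/3, 154/3]
after L3 α=1/6: [485/9, 1637/18, 845/18]
after L4 α=1/2: [863/18, 2627/36, 2645/36]
after L5 α=7/8: [26441/144, 39671/288, 29357/288]
after L6 α=1/4: [31049/192, 48503/384, 45101/384]
rounded: [162, 126, 117]

at x=3,y=1 over L1,L3,L4,L5:
+L1 (α=2/5) → [124/5, 92/5, 472/5]
+L3 (α=2/5) → [2042/25, 506/25, 3096/25]
+L4 (α=1/3) → [2978/25, 4562/75, 12367/75]
+L5 (α=1/6) → [3163/30, 2446/45, 6791/45]
→ [105, 54, 151]


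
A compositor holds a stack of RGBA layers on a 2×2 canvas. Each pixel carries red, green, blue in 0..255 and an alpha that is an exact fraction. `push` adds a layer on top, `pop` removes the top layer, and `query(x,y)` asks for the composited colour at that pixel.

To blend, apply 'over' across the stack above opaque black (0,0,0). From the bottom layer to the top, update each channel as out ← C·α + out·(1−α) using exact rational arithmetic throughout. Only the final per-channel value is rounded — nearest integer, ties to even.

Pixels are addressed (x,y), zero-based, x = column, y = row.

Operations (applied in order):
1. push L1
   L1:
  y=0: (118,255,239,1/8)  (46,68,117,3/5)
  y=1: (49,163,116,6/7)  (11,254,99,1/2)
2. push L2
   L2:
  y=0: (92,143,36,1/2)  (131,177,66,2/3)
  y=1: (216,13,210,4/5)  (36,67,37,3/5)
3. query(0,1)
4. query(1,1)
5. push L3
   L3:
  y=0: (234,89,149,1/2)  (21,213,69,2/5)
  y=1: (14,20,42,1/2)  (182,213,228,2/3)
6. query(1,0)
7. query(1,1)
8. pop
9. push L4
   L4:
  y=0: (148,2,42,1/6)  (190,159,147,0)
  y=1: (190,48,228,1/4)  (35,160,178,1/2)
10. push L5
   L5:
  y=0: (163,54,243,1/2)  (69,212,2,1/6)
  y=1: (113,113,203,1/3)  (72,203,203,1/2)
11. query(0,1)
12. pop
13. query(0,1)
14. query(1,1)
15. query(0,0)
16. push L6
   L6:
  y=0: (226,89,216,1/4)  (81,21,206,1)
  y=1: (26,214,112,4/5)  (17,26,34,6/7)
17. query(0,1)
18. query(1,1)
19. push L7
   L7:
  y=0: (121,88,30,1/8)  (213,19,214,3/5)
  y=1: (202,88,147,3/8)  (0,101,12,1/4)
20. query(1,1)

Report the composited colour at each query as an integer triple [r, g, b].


query (0,1) [L1,L2] — begin 0,0,0
L1 α=6/7: [42, 978/7, 696/7]
L2 α=4/5: [906/5, 1342/35, 6576/35]
→ [181, 38, 188]

(1,1) stack=L1,L2; from [0,0,0]:
L1 α=1/2: [11/2, 127, 99/2]
L2 α=3/5: [119/5, 91, 42]
= [24, 91, 42]

(1,0) stack=L1,L2,L3; from [0,0,0]:
after L1 α=3/5: [138/5, 204/5, 351/5]
after L2 α=2/3: [1448/15, 658/5, 337/5]
after L3 α=2/5: [1658/25, 4104/25, 1701/25]
→ [66, 164, 68]

(1,1) stack=L1,L2,L3; from [0,0,0]:
L1 α=1/2: [11/2, 127, 99/2]
L2 α=3/5: [119/5, 91, 42]
L3 α=2/3: [1939/15, 517/3, 166]
= [129, 172, 166]

query (0,1) [L1,L2,L4,L5] — begin 0,0,0
+L1 (α=6/7) → [42, 978/7, 696/7]
+L2 (α=4/5) → [906/5, 1342/35, 6576/35]
+L4 (α=1/4) → [917/5, 2853/70, 6927/35]
+L5 (α=1/3) → [2399/15, 6808/105, 20959/105]
= [160, 65, 200]

(0,1) stack=L1,L2,L4; from [0,0,0]:
L1 α=6/7: [42, 978/7, 696/7]
L2 α=4/5: [906/5, 1342/35, 6576/35]
L4 α=1/4: [917/5, 2853/70, 6927/35]
rounded: [183, 41, 198]

at x=1,y=1 over L1,L2,L4:
after L1 α=1/2: [11/2, 127, 99/2]
after L2 α=3/5: [119/5, 91, 42]
after L4 α=1/2: [147/5, 251/2, 110]
= [29, 126, 110]

(0,0) stack=L1,L2,L4; from [0,0,0]:
L1 α=1/8: [59/4, 255/8, 239/8]
L2 α=1/2: [427/8, 1399/16, 527/16]
L4 α=1/6: [3319/48, 7027/96, 3307/96]
rounded: [69, 73, 34]

at x=0,y=1 over L1,L2,L4,L6:
L1 α=6/7: [42, 978/7, 696/7]
L2 α=4/5: [906/5, 1342/35, 6576/35]
L4 α=1/4: [917/5, 2853/70, 6927/35]
L6 α=4/5: [1437/25, 62773/350, 22607/175]
rounded: [57, 179, 129]

at x=1,y=1 over L1,L2,L4,L6:
after L1 α=1/2: [11/2, 127, 99/2]
after L2 α=3/5: [119/5, 91, 42]
after L4 α=1/2: [147/5, 251/2, 110]
after L6 α=6/7: [657/35, 563/14, 314/7]
= [19, 40, 45]

at x=1,y=1 over L1,L2,L4,L6,L7:
+L1 (α=1/2) → [11/2, 127, 99/2]
+L2 (α=3/5) → [119/5, 91, 42]
+L4 (α=1/2) → [147/5, 251/2, 110]
+L6 (α=6/7) → [657/35, 563/14, 314/7]
+L7 (α=1/4) → [1971/140, 3103/56, 513/14]
= [14, 55, 37]


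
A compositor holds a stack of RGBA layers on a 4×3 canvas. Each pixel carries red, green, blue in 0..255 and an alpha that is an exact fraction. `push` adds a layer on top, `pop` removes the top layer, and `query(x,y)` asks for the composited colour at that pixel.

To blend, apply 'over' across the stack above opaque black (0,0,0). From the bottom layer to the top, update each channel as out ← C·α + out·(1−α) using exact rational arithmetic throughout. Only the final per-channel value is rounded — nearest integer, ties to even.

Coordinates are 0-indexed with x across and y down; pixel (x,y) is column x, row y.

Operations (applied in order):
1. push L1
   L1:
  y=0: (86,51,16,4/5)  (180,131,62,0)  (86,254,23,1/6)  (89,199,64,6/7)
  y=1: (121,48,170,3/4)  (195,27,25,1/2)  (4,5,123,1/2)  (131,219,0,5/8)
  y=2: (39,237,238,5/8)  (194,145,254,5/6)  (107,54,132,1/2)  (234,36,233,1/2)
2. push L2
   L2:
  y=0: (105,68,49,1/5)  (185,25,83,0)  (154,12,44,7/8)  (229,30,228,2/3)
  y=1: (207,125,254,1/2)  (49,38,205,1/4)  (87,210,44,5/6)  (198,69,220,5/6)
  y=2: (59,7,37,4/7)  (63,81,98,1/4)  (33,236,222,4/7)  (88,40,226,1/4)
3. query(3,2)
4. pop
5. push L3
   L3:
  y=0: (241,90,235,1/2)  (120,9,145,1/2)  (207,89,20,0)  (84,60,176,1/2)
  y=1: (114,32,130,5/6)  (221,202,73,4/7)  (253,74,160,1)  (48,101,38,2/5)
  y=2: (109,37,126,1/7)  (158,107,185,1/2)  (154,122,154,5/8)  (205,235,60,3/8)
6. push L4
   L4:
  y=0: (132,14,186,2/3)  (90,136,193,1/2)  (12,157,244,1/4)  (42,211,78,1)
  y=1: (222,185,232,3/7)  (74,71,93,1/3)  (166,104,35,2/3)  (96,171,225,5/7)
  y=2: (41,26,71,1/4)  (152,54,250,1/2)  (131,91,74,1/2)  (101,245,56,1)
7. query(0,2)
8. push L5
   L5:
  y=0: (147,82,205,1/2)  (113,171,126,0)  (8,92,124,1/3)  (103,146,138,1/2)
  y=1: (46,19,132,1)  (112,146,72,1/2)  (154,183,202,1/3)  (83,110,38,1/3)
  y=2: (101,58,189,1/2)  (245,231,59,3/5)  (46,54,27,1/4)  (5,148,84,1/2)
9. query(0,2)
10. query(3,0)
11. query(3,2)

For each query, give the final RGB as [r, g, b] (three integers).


query (3,2) [L1,L2] — begin 0,0,0
after L1 α=1/2: [117, 18, 233/2]
after L2 α=1/4: [439/4, 47/2, 1151/8]
→ [110, 24, 144]

query (0,2) [L1,L3,L4] — begin 0,0,0
L1 α=5/8: [195/8, 1185/8, 595/4]
L3 α=1/7: [1021/28, 529/4, 291/2]
L4 α=1/4: [4211/112, 1691/16, 1015/8]
→ [38, 106, 127]

at x=0,y=2 over L1,L3,L4,L5:
after L1 α=5/8: [195/8, 1185/8, 595/4]
after L3 α=1/7: [1021/28, 529/4, 291/2]
after L4 α=1/4: [4211/112, 1691/16, 1015/8]
after L5 α=1/2: [15523/224, 2619/32, 2527/16]
= [69, 82, 158]

at x=3,y=0 over L1,L3,L4,L5:
L1 α=6/7: [534/7, 1194/7, 384/7]
L3 α=1/2: [561/7, 807/7, 808/7]
L4 α=1: [42, 211, 78]
L5 α=1/2: [145/2, 357/2, 108]
= [72, 178, 108]

at x=3,y=2 over L1,L3,L4,L5:
after L1 α=1/2: [117, 18, 233/2]
after L3 α=3/8: [150, 795/8, 1525/16]
after L4 α=1: [101, 245, 56]
after L5 α=1/2: [53, 393/2, 70]
= [53, 196, 70]


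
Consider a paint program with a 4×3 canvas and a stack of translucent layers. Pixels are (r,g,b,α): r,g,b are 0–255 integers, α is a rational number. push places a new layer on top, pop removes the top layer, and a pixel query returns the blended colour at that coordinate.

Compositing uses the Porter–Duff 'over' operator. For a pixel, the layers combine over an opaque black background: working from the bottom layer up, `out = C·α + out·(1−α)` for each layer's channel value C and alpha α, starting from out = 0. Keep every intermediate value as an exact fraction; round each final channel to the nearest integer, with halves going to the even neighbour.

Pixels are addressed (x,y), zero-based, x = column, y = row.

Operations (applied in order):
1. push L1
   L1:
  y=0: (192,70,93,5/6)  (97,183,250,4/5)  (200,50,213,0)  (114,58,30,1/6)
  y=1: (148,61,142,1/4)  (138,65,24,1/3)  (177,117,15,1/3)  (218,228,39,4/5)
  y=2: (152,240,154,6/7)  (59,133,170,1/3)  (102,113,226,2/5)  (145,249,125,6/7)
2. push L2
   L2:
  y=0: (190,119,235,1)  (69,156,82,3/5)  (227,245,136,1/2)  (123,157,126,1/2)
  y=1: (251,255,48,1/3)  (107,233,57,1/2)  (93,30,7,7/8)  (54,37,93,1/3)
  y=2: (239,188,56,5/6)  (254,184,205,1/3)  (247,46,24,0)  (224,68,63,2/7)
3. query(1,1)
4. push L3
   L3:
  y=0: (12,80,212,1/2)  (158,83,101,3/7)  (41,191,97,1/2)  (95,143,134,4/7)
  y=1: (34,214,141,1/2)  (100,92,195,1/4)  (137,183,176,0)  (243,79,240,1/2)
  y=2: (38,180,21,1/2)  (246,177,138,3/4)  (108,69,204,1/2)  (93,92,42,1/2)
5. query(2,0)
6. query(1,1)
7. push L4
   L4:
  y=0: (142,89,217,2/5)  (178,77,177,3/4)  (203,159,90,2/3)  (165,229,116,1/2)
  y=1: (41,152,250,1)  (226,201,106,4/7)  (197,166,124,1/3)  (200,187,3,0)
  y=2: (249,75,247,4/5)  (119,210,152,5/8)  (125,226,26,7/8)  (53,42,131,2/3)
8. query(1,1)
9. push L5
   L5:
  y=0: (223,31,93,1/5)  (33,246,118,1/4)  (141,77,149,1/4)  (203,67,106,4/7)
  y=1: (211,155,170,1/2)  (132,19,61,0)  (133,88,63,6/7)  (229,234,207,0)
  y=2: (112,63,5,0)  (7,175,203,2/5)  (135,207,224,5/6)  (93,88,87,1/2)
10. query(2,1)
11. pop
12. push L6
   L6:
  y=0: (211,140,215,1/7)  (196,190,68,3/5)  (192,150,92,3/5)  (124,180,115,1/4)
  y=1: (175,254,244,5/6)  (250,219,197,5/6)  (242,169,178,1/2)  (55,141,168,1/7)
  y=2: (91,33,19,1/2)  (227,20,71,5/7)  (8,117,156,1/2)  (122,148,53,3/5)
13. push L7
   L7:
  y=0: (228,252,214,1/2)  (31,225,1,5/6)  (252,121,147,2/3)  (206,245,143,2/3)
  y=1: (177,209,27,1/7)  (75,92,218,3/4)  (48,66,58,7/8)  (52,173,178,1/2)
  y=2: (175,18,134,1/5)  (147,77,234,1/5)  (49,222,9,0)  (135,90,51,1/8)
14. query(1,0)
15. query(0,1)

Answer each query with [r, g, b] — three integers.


query (1,1) [L1,L2] — begin 0,0,0
L1 α=1/3: [46, 65/3, 8]
L2 α=1/2: [153/2, 382/3, 65/2]
→ [76, 127, 32]

query (2,0) [L1,L2,L3] — begin 0,0,0
after L1 α=0: [0, 0, 0]
after L2 α=1/2: [227/2, 245/2, 68]
after L3 α=1/2: [309/4, 627/4, 165/2]
rounded: [77, 157, 82]

at x=1,y=1 over L1,L2,L3:
+L1 (α=1/3) → [46, 65/3, 8]
+L2 (α=1/2) → [153/2, 382/3, 65/2]
+L3 (α=1/4) → [659/8, 237/2, 585/8]
rounded: [82, 118, 73]

at x=1,y=1 over L1,L2,L3,L4:
L1 α=1/3: [46, 65/3, 8]
L2 α=1/2: [153/2, 382/3, 65/2]
L3 α=1/4: [659/8, 237/2, 585/8]
L4 α=4/7: [9209/56, 2319/14, 5147/56]
rounded: [164, 166, 92]

query (2,1) [L1,L2,L3,L4,L5] — begin 0,0,0
+L1 (α=1/3) → [59, 39, 5]
+L2 (α=7/8) → [355/4, 249/8, 27/4]
+L3 (α=0) → [355/4, 249/8, 27/4]
+L4 (α=1/3) → [749/6, 913/12, 275/6]
+L5 (α=6/7) → [791/6, 7249/84, 2543/42]
= [132, 86, 61]

query (1,0) [L1,L2,L3,L4,L6,L7] — begin 0,0,0
L1 α=4/5: [388/5, 732/5, 200]
L2 α=3/5: [1811/25, 3804/25, 646/5]
L3 α=3/7: [19094/175, 3063/25, 4099/35]
L4 α=3/4: [28136/175, 4419/50, 5671/35]
L6 α=3/5: [159172/875, 18669/125, 18482/175]
L7 α=5/6: [294797/5250, 26549/125, 19357/1050]
→ [56, 212, 18]

at x=0,y=1 over L1,L2,L3,L4,L6,L7:
+L1 (α=1/4) → [37, 61/4, 71/2]
+L2 (α=1/3) → [325/3, 571/6, 119/3]
+L3 (α=1/2) → [427/6, 1855/12, 271/3]
+L4 (α=1) → [41, 152, 250]
+L6 (α=5/6) → [458/3, 237, 245]
+L7 (α=1/7) → [1093/7, 233, 1497/7]
→ [156, 233, 214]
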